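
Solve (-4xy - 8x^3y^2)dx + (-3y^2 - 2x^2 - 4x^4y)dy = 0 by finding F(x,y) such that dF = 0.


Check exactness: ∂M/∂y = -4x - 16x^3y and ∂N/∂x = -4x - 16x^3y; equal, so the equation is exact.
Integrate M with respect to x (treating y as constant): ∫M dx = -2x^2y - 2x^4y^2 + h(y).
Differentiate w.r.t. y and set equal to N: the x-dependent terms already match, leaving h'(y) = -3y^2. Integrate: h(y) = -y^3.
So F(x,y) = -y^3 - 2x^2y - 2x^4y^2.
General solution: -y^3 - 2x^2y - 2x^4y^2 = C.


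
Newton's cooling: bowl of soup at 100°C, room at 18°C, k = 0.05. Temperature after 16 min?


Newton's law: dT/dt = -k(T - T_a) has solution T(t) = T_a + (T₀ - T_a)e^(-kt).
Plug in T_a = 18, T₀ = 100, k = 0.05, t = 16: T(16) = 18 + (82)e^(-0.80) ≈ 54.8°C.


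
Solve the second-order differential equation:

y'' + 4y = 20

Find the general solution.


Homogeneous part: r² + 4 = 0 ⇒ r = ±2i, so y_h = C₁cos(2x) + C₂sin(2x).
Try constant y_p = A; plug in: 4A = 20 ⇒ A = 5.
General solution: y = C₁cos(2x) + C₂sin(2x) + 5.


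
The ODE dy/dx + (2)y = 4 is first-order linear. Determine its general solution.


P(x) = 2, Q(x) = 4; integrating factor μ = e^(2x).
(μ y)' = 4e^(2x) ⇒ μ y = 2e^(2x) + C.
Divide by μ: y = 2 + Ce^(-2x).


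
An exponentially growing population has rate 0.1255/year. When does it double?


Exponential growth: P(t) = P₀ e^(0.1255t). Set P(t)/P₀ = 2: e^(0.1255t) = 2.
Solve: t = ln(2)/0.1255 ≈ 5.52 years.


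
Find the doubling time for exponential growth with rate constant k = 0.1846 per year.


Exponential growth: P(t) = P₀ e^(0.1846t). Set P(t)/P₀ = 2: e^(0.1846t) = 2.
Solve: t = ln(2)/0.1846 ≈ 3.75 years.


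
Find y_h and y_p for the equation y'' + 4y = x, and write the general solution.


Homogeneous: r² + 4 = 0 ⇒ r = ±2i, y_h = C₁cos(2x) + C₂sin(2x).
Polynomial forcing; try y_p = Ax + B. Then y_p'' + 4 y_p = 4(Ax + B) = x, so B = 0 and A = 1/4.
General solution: y = C₁cos(2x) + C₂sin(2x) + (1/4)x.


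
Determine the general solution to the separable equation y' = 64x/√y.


Separate: √y dy = 64x dx.
Integrate: (2/3)y^(3/2) = 32x² + C.


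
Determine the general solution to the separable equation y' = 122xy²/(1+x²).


Separate: dy/y² = 122x/(1+x²) dx.
Integrate LHS: ∫ dy/y² = -1/y.
Integrate RHS via u = 1+x²: 61ln(1+x²) + C.
Result: -1/y = 61ln(1+x²) + C.


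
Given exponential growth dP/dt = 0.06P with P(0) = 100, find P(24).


The ODE dP/dt = 0.06P has solution P(t) = P(0)e^(0.06t).
Substitute P(0) = 100 and t = 24: P(24) = 100 e^(1.44) ≈ 422.


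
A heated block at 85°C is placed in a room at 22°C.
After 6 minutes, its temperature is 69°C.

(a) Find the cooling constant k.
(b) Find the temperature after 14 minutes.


Newton's law: T(t) = T_a + (T₀ - T_a)e^(-kt).
(a) Use T(6) = 69: (69 - 22)/(85 - 22) = e^(-k·6), so k = -ln(0.746)/6 ≈ 0.0488.
(b) Apply k to t = 14: T(14) = 22 + (63)e^(-0.684) ≈ 53.8°C.


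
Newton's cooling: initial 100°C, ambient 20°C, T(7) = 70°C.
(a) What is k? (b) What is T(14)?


Newton's law: T(t) = T_a + (T₀ - T_a)e^(-kt).
(a) Use T(7) = 70: (70 - 20)/(100 - 20) = e^(-k·7), so k = -ln(0.625)/7 ≈ 0.0671.
(b) Apply k to t = 14: T(14) = 20 + (80)e^(-0.940) ≈ 51.2°C.


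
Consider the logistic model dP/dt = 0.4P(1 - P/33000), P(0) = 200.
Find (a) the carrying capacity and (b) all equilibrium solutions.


Logistic ODE dP/dt = 0.4P(1 - P/33000) has equilibria where dP/dt = 0, i.e. P = 0 or P = 33000.
The coefficient (1 - P/K) = 0 when P = K, identifying K = 33000 as the carrying capacity.
(a) K = 33000; (b) equilibria P = 0 and P = 33000.


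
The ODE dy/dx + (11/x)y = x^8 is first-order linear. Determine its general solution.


P(x) = 11/x ⇒ μ = x^11.
(x^11 y)' = x^19 ⇒ x^11 y = x^20/(20) + C.
Solve for y: y = (1/20)x^9 + C/x^11.


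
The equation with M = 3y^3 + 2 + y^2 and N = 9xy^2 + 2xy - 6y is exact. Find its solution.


Check exactness: ∂M/∂y = 9y^2 + 2y and ∂N/∂x = 9y^2 + 2y; equal, so the equation is exact.
Integrate M with respect to x (treating y as constant): ∫M dx = 3xy^3 + 2x + xy^2 + h(y).
Differentiate w.r.t. y and set equal to N: the x-dependent terms already match, leaving h'(y) = -6y. Integrate: h(y) = -3y^2.
So F(x,y) = 3xy^3 + 2x + xy^2 - 3y^2.
General solution: 3xy^3 + 2x + xy^2 - 3y^2 = C.


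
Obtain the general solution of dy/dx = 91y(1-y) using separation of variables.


Separate: dy/[y(1-y)] = 91 dx.
Partial fractions: 1/[y(1-y)] = 1/y + 1/(1-y).
Integrate: ln|y/(1-y)| = 91x + C₀.
Solve for y: y = 1/(1 + Ce^(-91x)).


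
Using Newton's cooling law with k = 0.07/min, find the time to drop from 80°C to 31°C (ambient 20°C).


From T(t) = T_a + (T₀ - T_a)e^(-kt), set T(t) = 31:
(31 - 20) / (80 - 20) = e^(-0.07t), so t = -ln(0.183)/0.07 ≈ 24.2 minutes.


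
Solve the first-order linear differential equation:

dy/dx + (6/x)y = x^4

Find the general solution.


P(x) = 6/x ⇒ μ = x^6.
(x^6 y)' = x^6·x^4 = x^10.
Integrate: x^6 y = x^11/(11) + C.
Solve for y: y = (1/11)x^5 + C/x^6.


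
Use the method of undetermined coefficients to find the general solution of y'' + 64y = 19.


Homogeneous part: r² + 64 = 0 ⇒ r = ±8i, so y_h = C₁cos(8x) + C₂sin(8x).
Try constant y_p = A; plug in: 64A = 19 ⇒ A = 19/64.
General solution: y = C₁cos(8x) + C₂sin(8x) + 19/64.


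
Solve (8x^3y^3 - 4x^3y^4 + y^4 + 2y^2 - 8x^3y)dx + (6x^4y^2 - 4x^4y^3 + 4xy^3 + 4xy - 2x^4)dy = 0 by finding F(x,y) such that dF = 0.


Check exactness: ∂M/∂y = 24x^3y^2 - 16x^3y^3 + 4y^3 + 4y - 8x^3 and ∂N/∂x = 24x^3y^2 - 16x^3y^3 + 4y^3 + 4y - 8x^3; equal, so the equation is exact.
Integrate M with respect to x (treating y as constant): ∫M dx = 2x^4y^3 - x^4y^4 + xy^4 + 2xy^2 - 2x^4y + h(y).
Differentiate w.r.t. y and set equal to N: all terms match, so h'(y) = 0 and h is a constant absorbed into C.
General solution: 2x^4y^3 - x^4y^4 + xy^4 + 2xy^2 - 2x^4y = C.


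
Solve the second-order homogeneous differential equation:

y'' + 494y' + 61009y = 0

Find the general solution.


Characteristic equation: r² + 494r + 61009 = 0, i.e. (r + 247)² = 0.
Repeated root r = -247; include an x factor for the second linearly independent solution.
General solution: y = (C₁ + C₂x)e^(-247x).


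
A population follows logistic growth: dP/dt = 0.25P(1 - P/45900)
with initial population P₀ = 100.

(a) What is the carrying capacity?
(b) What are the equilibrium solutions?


Logistic ODE dP/dt = 0.25P(1 - P/45900) has equilibria where dP/dt = 0, i.e. P = 0 or P = 45900.
The coefficient (1 - P/K) = 0 when P = K, identifying K = 45900 as the carrying capacity.
(a) K = 45900; (b) equilibria P = 0 and P = 45900.


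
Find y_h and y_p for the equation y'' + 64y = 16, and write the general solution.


Homogeneous part: r² + 64 = 0 ⇒ r = ±8i, so y_h = C₁cos(8x) + C₂sin(8x).
Try constant y_p = A; plug in: 64A = 16 ⇒ A = 1/4.
General solution: y = C₁cos(8x) + C₂sin(8x) + 1/4.


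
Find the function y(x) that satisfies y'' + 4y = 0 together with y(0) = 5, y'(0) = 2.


Characteristic roots of r² + 4 = 0 are ±2i, so y = C₁cos(2x) + C₂sin(2x).
Apply y(0) = 5: C₁ = 5. Differentiate and apply y'(0) = 2: 2·C₂ = 2, so C₂ = 1.
Particular solution: y = 5cos(2x) + sin(2x).


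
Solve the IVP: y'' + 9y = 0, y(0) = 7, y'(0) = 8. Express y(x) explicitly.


Characteristic roots of r² + 9 = 0 are ±3i, so y = C₁cos(3x) + C₂sin(3x).
Apply y(0) = 7: C₁ = 7. Differentiate and apply y'(0) = 8: 3·C₂ = 8, so C₂ = 8/3.
Particular solution: y = 7cos(3x) + (8/3)sin(3x).


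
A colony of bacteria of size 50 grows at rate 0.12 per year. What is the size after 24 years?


The ODE dP/dt = 0.12P has solution P(t) = P(0)e^(0.12t).
Substitute P(0) = 50 and t = 24: P(24) = 50 e^(2.88) ≈ 891.


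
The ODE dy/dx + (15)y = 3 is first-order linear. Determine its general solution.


P(x) = 15, Q(x) = 3; integrating factor μ = e^(15x).
(μ y)' = 3e^(15x) ⇒ μ y = (1/5)e^(15x) + C.
Divide by μ: y = 1/5 + Ce^(-15x).


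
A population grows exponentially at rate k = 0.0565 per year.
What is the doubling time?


Exponential growth: P(t) = P₀ e^(0.0565t). Set P(t)/P₀ = 2: e^(0.0565t) = 2.
Solve: t = ln(2)/0.0565 ≈ 12.27 years.


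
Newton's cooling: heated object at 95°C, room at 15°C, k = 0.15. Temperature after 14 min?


Newton's law: dT/dt = -k(T - T_a) has solution T(t) = T_a + (T₀ - T_a)e^(-kt).
Plug in T_a = 15, T₀ = 95, k = 0.15, t = 14: T(14) = 15 + (80)e^(-2.10) ≈ 24.8°C.


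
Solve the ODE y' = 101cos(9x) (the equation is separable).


g(y) = 1, so integrate directly: y = ∫ 101cos(9x) dx = (101/9)sin(9x) + C.


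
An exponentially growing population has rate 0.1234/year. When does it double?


Exponential growth: P(t) = P₀ e^(0.1234t). Set P(t)/P₀ = 2: e^(0.1234t) = 2.
Solve: t = ln(2)/0.1234 ≈ 5.62 years.


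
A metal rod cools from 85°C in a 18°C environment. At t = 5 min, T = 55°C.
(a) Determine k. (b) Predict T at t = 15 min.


Newton's law: T(t) = T_a + (T₀ - T_a)e^(-kt).
(a) Use T(5) = 55: (55 - 18)/(85 - 18) = e^(-k·5), so k = -ln(0.552)/5 ≈ 0.1188.
(b) Apply k to t = 15: T(15) = 18 + (67)e^(-1.781) ≈ 29.3°C.


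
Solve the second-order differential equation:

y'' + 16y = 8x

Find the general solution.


Homogeneous: r² + 16 = 0 ⇒ r = ±4i, y_h = C₁cos(4x) + C₂sin(4x).
Polynomial forcing; try y_p = Ax + B. Then y_p'' + 16 y_p = 16(Ax + B) = 8x, so B = 0 and A = 1/2.
General solution: y = C₁cos(4x) + C₂sin(4x) + (1/2)x.


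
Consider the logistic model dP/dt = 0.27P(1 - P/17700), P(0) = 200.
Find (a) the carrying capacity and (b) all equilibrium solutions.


Logistic ODE dP/dt = 0.27P(1 - P/17700) has equilibria where dP/dt = 0, i.e. P = 0 or P = 17700.
The coefficient (1 - P/K) = 0 when P = K, identifying K = 17700 as the carrying capacity.
(a) K = 17700; (b) equilibria P = 0 and P = 17700.


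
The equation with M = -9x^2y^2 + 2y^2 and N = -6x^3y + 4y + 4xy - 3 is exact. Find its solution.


Check exactness: ∂M/∂y = -18x^2y + 4y and ∂N/∂x = -18x^2y + 4y; equal, so the equation is exact.
Integrate M with respect to x (treating y as constant): ∫M dx = -3x^3y^2 + 2xy^2 + h(y).
Differentiate w.r.t. y and set equal to N: the x-dependent terms already match, leaving h'(y) = 4y - 3. Integrate: h(y) = 2y^2 - 3y.
So F(x,y) = -3x^3y^2 + 2y^2 + 2xy^2 - 3y.
General solution: -3x^3y^2 + 2y^2 + 2xy^2 - 3y = C.


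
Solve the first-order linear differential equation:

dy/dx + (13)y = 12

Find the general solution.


P(x) = 13, Q(x) = 12; integrating factor μ = e^(13x).
(μ y)' = 12e^(13x) ⇒ μ y = (12/13)e^(13x) + C.
Divide by μ: y = 12/13 + Ce^(-13x).


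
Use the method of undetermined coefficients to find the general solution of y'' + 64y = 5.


Homogeneous part: r² + 64 = 0 ⇒ r = ±8i, so y_h = C₁cos(8x) + C₂sin(8x).
Try constant y_p = A; plug in: 64A = 5 ⇒ A = 5/64.
General solution: y = C₁cos(8x) + C₂sin(8x) + 5/64.


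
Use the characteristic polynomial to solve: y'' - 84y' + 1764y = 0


Characteristic equation: r² - 84r + 1764 = 0, i.e. (r - 42)² = 0.
Repeated root r = 42; include an x factor for the second linearly independent solution.
General solution: y = (C₁ + C₂x)e^(42x).


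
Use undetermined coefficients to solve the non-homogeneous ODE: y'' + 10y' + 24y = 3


Characteristic roots of r² + 10r + 24 = 0 are -4, -6.
y_h = C₁e^(-4x) + C₂e^(-6x).
Constant forcing; try y_p = A. Then 24A = 3 ⇒ A = 1/8.
General solution: y = C₁e^(-4x) + C₂e^(-6x) + 1/8.


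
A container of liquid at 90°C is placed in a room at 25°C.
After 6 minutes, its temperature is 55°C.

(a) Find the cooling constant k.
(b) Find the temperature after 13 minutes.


Newton's law: T(t) = T_a + (T₀ - T_a)e^(-kt).
(a) Use T(6) = 55: (55 - 25)/(90 - 25) = e^(-k·6), so k = -ln(0.462)/6 ≈ 0.1289.
(b) Apply k to t = 13: T(13) = 25 + (65)e^(-1.675) ≈ 37.2°C.


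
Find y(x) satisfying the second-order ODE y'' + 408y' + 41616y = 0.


Characteristic equation: r² + 408r + 41616 = 0, i.e. (r + 204)² = 0.
Repeated root r = -204; include an x factor for the second linearly independent solution.
General solution: y = (C₁ + C₂x)e^(-204x).


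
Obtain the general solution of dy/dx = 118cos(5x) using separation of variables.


g(y) = 1, so integrate directly: y = ∫ 118cos(5x) dx = (118/5)sin(5x) + C.


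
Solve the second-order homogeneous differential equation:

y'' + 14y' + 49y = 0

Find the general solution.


Characteristic equation: r² + 14r + 49 = 0, i.e. (r + 7)² = 0.
Repeated root r = -7; include an x factor for the second linearly independent solution.
General solution: y = (C₁ + C₂x)e^(-7x).


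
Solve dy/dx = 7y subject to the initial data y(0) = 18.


General solution of y' = 7y is y = Ce^(7x).
Apply y(0) = 18: C = 18.
Particular solution: y = 18e^(7x).


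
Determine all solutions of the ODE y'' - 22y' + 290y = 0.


Characteristic equation: r² - 22r + 290 = 0.
Discriminant is negative; roots r = 11 ± 13i (complex conjugate pair).
General solution uses e^(α x)(C₁ cos(β x) + C₂ sin(β x)): y = e^(11x)(C₁cos(13x) + C₂sin(13x)).


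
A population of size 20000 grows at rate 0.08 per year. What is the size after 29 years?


The ODE dP/dt = 0.08P has solution P(t) = P(0)e^(0.08t).
Substitute P(0) = 20000 and t = 29: P(29) = 20000 e^(2.32) ≈ 203513.


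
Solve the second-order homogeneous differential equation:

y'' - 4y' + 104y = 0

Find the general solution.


Characteristic equation: r² - 4r + 104 = 0.
Discriminant is negative; roots r = 2 ± 10i (complex conjugate pair).
General solution uses e^(α x)(C₁ cos(β x) + C₂ sin(β x)): y = e^(2x)(C₁cos(10x) + C₂sin(10x)).


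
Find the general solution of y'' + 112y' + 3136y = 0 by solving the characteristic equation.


Characteristic equation: r² + 112r + 3136 = 0, i.e. (r + 56)² = 0.
Repeated root r = -56; include an x factor for the second linearly independent solution.
General solution: y = (C₁ + C₂x)e^(-56x).


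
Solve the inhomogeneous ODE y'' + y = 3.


Homogeneous part: r² + 1 = 0 ⇒ r = ±1i, so y_h = C₁cos(x) + C₂sin(x).
Try constant y_p = A; plug in: 1A = 3 ⇒ A = 3.
General solution: y = C₁cos(x) + C₂sin(x) + 3.


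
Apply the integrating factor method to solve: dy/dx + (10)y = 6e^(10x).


P(x) = 10 ⇒ μ = e^(10x).
(μ y)' = 6e^(20x) ⇒ μ y = (6/20)e^(20x) + C.
Divide by μ: y = (3/10)e^(10x) + Ce^(-10x).


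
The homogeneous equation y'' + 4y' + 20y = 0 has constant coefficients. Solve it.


Characteristic equation: r² + 4r + 20 = 0.
Discriminant is negative; roots r = -2 ± 4i (complex conjugate pair).
General solution uses e^(α x)(C₁ cos(β x) + C₂ sin(β x)): y = e^(-2x)(C₁cos(4x) + C₂sin(4x)).


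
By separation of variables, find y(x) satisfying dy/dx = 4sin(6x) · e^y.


Separate: e^(-y) dy = 4sin(6x) dx.
Integrate: -e^(-y) = -(2/3)cos(6x) + C₀.
Rearrange: e^(-y) = (2/3)cos(6x) + C.


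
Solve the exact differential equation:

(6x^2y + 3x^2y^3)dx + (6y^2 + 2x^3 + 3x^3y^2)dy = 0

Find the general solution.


Check exactness: ∂M/∂y = 6x^2 + 9x^2y^2 and ∂N/∂x = 6x^2 + 9x^2y^2; equal, so the equation is exact.
Integrate M with respect to x (treating y as constant): ∫M dx = 2x^3y + x^3y^3 + h(y).
Differentiate w.r.t. y and set equal to N: the x-dependent terms already match, leaving h'(y) = 6y^2. Integrate: h(y) = 2y^3.
So F(x,y) = 2y^3 + 2x^3y + x^3y^3.
General solution: 2y^3 + 2x^3y + x^3y^3 = C.


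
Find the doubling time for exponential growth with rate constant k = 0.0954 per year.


Exponential growth: P(t) = P₀ e^(0.0954t). Set P(t)/P₀ = 2: e^(0.0954t) = 2.
Solve: t = ln(2)/0.0954 ≈ 7.27 years.


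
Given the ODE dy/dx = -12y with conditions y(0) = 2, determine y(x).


General solution of y' = -12y is y = Ce^(-12x).
Apply y(0) = 2: C = 2.
Particular solution: y = 2e^(-12x).


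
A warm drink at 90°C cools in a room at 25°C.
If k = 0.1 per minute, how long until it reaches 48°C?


From T(t) = T_a + (T₀ - T_a)e^(-kt), set T(t) = 48:
(48 - 25) / (90 - 25) = e^(-0.1t), so t = -ln(0.354)/0.1 ≈ 10.4 minutes.


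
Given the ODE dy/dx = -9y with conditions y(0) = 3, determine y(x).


General solution of y' = -9y is y = Ce^(-9x).
Apply y(0) = 3: C = 3.
Particular solution: y = 3e^(-9x).


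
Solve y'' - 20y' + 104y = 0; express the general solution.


Characteristic equation: r² - 20r + 104 = 0.
Discriminant is negative; roots r = 10 ± 2i (complex conjugate pair).
General solution uses e^(α x)(C₁ cos(β x) + C₂ sin(β x)): y = e^(10x)(C₁cos(2x) + C₂sin(2x)).


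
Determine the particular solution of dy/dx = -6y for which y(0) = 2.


General solution of y' = -6y is y = Ce^(-6x).
Apply y(0) = 2: C = 2.
Particular solution: y = 2e^(-6x).


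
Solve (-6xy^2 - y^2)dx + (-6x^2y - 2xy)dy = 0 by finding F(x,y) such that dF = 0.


Check exactness: ∂M/∂y = -12xy - 2y and ∂N/∂x = -12xy - 2y; equal, so the equation is exact.
Integrate M with respect to x (treating y as constant): ∫M dx = -3x^2y^2 - xy^2 + h(y).
Differentiate w.r.t. y and set equal to N: all terms match, so h'(y) = 0 and h is a constant absorbed into C.
General solution: -3x^2y^2 - xy^2 = C.


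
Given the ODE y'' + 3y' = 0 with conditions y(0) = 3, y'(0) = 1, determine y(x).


Characteristic roots of r² + 3r = 0 are -3, 0.
General solution y = c₁ e^(-3x) + c₂.
Apply y(0) = 3: c₁ + c₂ = 3. Apply y'(0) = 1: -3 c₁ + 0 c₂ = 1.
Solve: c₁ = -1/3, c₂ = 10/3.
Particular solution: y = -(1/3)e^(-3x) + 10/3.


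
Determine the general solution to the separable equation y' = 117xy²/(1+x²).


Separate: dy/y² = 117x/(1+x²) dx.
Integrate LHS: ∫ dy/y² = -1/y.
Integrate RHS via u = 1+x²: (117/2)ln(1+x²) + C.
Result: -1/y = (117/2)ln(1+x²) + C.


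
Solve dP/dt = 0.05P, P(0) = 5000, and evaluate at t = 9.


The ODE dP/dt = 0.05P has solution P(t) = P(0)e^(0.05t).
Substitute P(0) = 5000 and t = 9: P(9) = 5000 e^(0.45) ≈ 7842.


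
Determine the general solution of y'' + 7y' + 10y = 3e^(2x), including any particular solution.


Characteristic roots of r² + 7r + 10 = 0 are -5, -2.
y_h = C₁e^(-5x) + C₂e^(-2x).
Forcing exponent 2 is not a characteristic root; try y_p = Ae^(2x).
Substitute: A·(4 + (7)·2 + (10)) = A·28 = 3, so A = 3/28.
General solution: y = C₁e^(-5x) + C₂e^(-2x) + (3/28)e^(2x).


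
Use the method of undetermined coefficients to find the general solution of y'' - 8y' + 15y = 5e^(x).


Characteristic roots of r² - 8r + 15 = 0 are 5, 3.
y_h = C₁e^(5x) + C₂e^(3x).
Forcing exponent 1 is not a characteristic root; try y_p = Ae^(x).
Substitute: A·(1 + (-8)·1 + (15)) = A·8 = 5, so A = 5/8.
General solution: y = C₁e^(5x) + C₂e^(3x) + (5/8)e^(x).


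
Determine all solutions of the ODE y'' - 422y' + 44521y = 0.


Characteristic equation: r² - 422r + 44521 = 0, i.e. (r - 211)² = 0.
Repeated root r = 211; include an x factor for the second linearly independent solution.
General solution: y = (C₁ + C₂x)e^(211x).


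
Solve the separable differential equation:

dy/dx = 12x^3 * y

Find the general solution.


Separate variables: dy/y = 12x^3 dx.
Integrate: ln|y| = 3x^4 + C₀.
Exponentiate: y = Ce^(3x^4).


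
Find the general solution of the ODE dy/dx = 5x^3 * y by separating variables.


Separate variables: dy/y = 5x^3 dx.
Integrate: ln|y| = (5/4)x^4 + C₀.
Exponentiate: y = Ce^((5/4)x^4).


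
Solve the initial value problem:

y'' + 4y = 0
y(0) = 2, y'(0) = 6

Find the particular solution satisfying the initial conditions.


Characteristic roots of r² + 4 = 0 are ±2i, so y = C₁cos(2x) + C₂sin(2x).
Apply y(0) = 2: C₁ = 2. Differentiate and apply y'(0) = 6: 2·C₂ = 6, so C₂ = 3.
Particular solution: y = 2cos(2x) + 3sin(2x).


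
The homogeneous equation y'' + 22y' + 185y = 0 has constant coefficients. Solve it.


Characteristic equation: r² + 22r + 185 = 0.
Discriminant is negative; roots r = -11 ± 8i (complex conjugate pair).
General solution uses e^(α x)(C₁ cos(β x) + C₂ sin(β x)): y = e^(-11x)(C₁cos(8x) + C₂sin(8x)).


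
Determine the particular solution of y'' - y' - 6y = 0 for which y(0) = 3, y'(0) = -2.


Characteristic roots of r² - r - 6 = 0 are 3, -2.
General solution y = c₁ e^(3x) + c₂ e^(-2x).
Apply y(0) = 3: c₁ + c₂ = 3. Apply y'(0) = -2: 3 c₁ - 2 c₂ = -2.
Solve: c₁ = 4/5, c₂ = 11/5.
Particular solution: y = (4/5)e^(3x) + (11/5)e^(-2x).


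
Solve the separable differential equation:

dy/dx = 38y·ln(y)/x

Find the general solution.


Separate: dy/[y ln(y)] = 38 dx/x.
Substitute u = ln(y): du/u = 38 dx/x.
Integrate: ln|ln(y)| = 38ln|x| + C₀, hence ln(y) = C·x^38.


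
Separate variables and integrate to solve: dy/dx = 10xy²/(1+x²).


Separate: dy/y² = 10x/(1+x²) dx.
Integrate LHS: ∫ dy/y² = -1/y.
Integrate RHS via u = 1+x²: 5ln(1+x²) + C.
Result: -1/y = 5ln(1+x²) + C.


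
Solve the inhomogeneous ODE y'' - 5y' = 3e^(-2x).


Characteristic roots of r² - 5r = 0 are 5, 0.
y_h = C₁e^(5x) + C₂.
Forcing exponent -2 is not a characteristic root; try y_p = Ae^(-2x).
Substitute: A·(4 + (-5)·-2 + (0)) = A·14 = 3, so A = 3/14.
General solution: y = C₁e^(5x) + C₂ + (3/14)e^(-2x).


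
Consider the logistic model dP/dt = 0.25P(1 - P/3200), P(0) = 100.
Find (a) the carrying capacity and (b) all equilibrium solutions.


Logistic ODE dP/dt = 0.25P(1 - P/3200) has equilibria where dP/dt = 0, i.e. P = 0 or P = 3200.
The coefficient (1 - P/K) = 0 when P = K, identifying K = 3200 as the carrying capacity.
(a) K = 3200; (b) equilibria P = 0 and P = 3200.


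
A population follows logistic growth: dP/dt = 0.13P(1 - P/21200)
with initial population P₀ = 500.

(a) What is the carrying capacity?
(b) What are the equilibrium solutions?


Logistic ODE dP/dt = 0.13P(1 - P/21200) has equilibria where dP/dt = 0, i.e. P = 0 or P = 21200.
The coefficient (1 - P/K) = 0 when P = K, identifying K = 21200 as the carrying capacity.
(a) K = 21200; (b) equilibria P = 0 and P = 21200.


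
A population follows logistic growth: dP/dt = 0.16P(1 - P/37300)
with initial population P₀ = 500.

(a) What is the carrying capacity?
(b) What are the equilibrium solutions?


Logistic ODE dP/dt = 0.16P(1 - P/37300) has equilibria where dP/dt = 0, i.e. P = 0 or P = 37300.
The coefficient (1 - P/K) = 0 when P = K, identifying K = 37300 as the carrying capacity.
(a) K = 37300; (b) equilibria P = 0 and P = 37300.


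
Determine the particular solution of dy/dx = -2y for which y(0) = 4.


General solution of y' = -2y is y = Ce^(-2x).
Apply y(0) = 4: C = 4.
Particular solution: y = 4e^(-2x).


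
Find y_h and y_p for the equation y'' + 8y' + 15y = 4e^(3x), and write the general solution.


Characteristic roots of r² + 8r + 15 = 0 are -3, -5.
y_h = C₁e^(-3x) + C₂e^(-5x).
Forcing exponent 3 is not a characteristic root; try y_p = Ae^(3x).
Substitute: A·(9 + (8)·3 + (15)) = A·48 = 4, so A = 1/12.
General solution: y = C₁e^(-3x) + C₂e^(-5x) + (1/12)e^(3x).


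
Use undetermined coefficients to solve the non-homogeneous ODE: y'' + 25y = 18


Homogeneous part: r² + 25 = 0 ⇒ r = ±5i, so y_h = C₁cos(5x) + C₂sin(5x).
Try constant y_p = A; plug in: 25A = 18 ⇒ A = 18/25.
General solution: y = C₁cos(5x) + C₂sin(5x) + 18/25.


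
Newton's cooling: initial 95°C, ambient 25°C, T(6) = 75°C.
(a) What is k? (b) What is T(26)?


Newton's law: T(t) = T_a + (T₀ - T_a)e^(-kt).
(a) Use T(6) = 75: (75 - 25)/(95 - 25) = e^(-k·6), so k = -ln(0.714)/6 ≈ 0.0561.
(b) Apply k to t = 26: T(26) = 25 + (70)e^(-1.458) ≈ 41.3°C.


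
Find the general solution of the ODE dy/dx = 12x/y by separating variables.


Separate variables: y dy = 12x dx.
Integrate both sides: y²/2 = 6x^2 + C₀.
Multiply by 2: y² = 12x^2 + C.


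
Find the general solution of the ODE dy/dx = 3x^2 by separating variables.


Integrate both sides with respect to x: y = ∫ 3x^2 dx = x^3 + C.


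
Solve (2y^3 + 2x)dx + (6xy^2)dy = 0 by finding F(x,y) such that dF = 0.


Check exactness: ∂M/∂y = 6y^2 and ∂N/∂x = 6y^2; equal, so the equation is exact.
Integrate M with respect to x (treating y as constant): ∫M dx = 2xy^3 + x^2 + h(y).
Differentiate w.r.t. y and set equal to N: all terms match, so h'(y) = 0 and h is a constant absorbed into C.
General solution: 2xy^3 + x^2 = C.


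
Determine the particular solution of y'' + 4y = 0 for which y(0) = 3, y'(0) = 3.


Characteristic roots of r² + 4 = 0 are ±2i, so y = C₁cos(2x) + C₂sin(2x).
Apply y(0) = 3: C₁ = 3. Differentiate and apply y'(0) = 3: 2·C₂ = 3, so C₂ = 3/2.
Particular solution: y = 3cos(2x) + (3/2)sin(2x).


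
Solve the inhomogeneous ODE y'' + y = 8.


Homogeneous part: r² + 1 = 0 ⇒ r = ±1i, so y_h = C₁cos(x) + C₂sin(x).
Try constant y_p = A; plug in: 1A = 8 ⇒ A = 8.
General solution: y = C₁cos(x) + C₂sin(x) + 8.


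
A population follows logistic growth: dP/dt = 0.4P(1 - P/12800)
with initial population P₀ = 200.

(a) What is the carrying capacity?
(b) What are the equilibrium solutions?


Logistic ODE dP/dt = 0.4P(1 - P/12800) has equilibria where dP/dt = 0, i.e. P = 0 or P = 12800.
The coefficient (1 - P/K) = 0 when P = K, identifying K = 12800 as the carrying capacity.
(a) K = 12800; (b) equilibria P = 0 and P = 12800.


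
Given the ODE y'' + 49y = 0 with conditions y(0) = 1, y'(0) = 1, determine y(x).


Characteristic roots of r² + 49 = 0 are ±7i, so y = C₁cos(7x) + C₂sin(7x).
Apply y(0) = 1: C₁ = 1. Differentiate and apply y'(0) = 1: 7·C₂ = 1, so C₂ = 1/7.
Particular solution: y = cos(7x) + (1/7)sin(7x).


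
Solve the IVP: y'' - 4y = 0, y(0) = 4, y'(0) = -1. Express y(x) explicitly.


Characteristic roots of r² - 4 = 0 are -2, 2.
General solution y = c₁ e^(-2x) + c₂ e^(2x).
Apply y(0) = 4: c₁ + c₂ = 4. Apply y'(0) = -1: -2 c₁ + 2 c₂ = -1.
Solve: c₁ = 9/4, c₂ = 7/4.
Particular solution: y = (9/4)e^(-2x) + (7/4)e^(2x).


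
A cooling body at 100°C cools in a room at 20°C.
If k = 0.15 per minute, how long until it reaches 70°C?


From T(t) = T_a + (T₀ - T_a)e^(-kt), set T(t) = 70:
(70 - 20) / (100 - 20) = e^(-0.15t), so t = -ln(0.625)/0.15 ≈ 3.1 minutes.


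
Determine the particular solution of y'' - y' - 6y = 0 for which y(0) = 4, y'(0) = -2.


Characteristic roots of r² - r - 6 = 0 are -2, 3.
General solution y = c₁ e^(-2x) + c₂ e^(3x).
Apply y(0) = 4: c₁ + c₂ = 4. Apply y'(0) = -2: -2 c₁ + 3 c₂ = -2.
Solve: c₁ = 14/5, c₂ = 6/5.
Particular solution: y = (14/5)e^(-2x) + (6/5)e^(3x).


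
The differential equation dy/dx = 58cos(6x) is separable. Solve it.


g(y) = 1, so integrate directly: y = ∫ 58cos(6x) dx = (29/3)sin(6x) + C.


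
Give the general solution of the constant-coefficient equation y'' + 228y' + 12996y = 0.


Characteristic equation: r² + 228r + 12996 = 0, i.e. (r + 114)² = 0.
Repeated root r = -114; include an x factor for the second linearly independent solution.
General solution: y = (C₁ + C₂x)e^(-114x).


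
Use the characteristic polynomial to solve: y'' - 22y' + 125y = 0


Characteristic equation: r² - 22r + 125 = 0.
Discriminant is negative; roots r = 11 ± 2i (complex conjugate pair).
General solution uses e^(α x)(C₁ cos(β x) + C₂ sin(β x)): y = e^(11x)(C₁cos(2x) + C₂sin(2x)).


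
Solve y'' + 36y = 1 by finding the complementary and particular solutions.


Homogeneous part: r² + 36 = 0 ⇒ r = ±6i, so y_h = C₁cos(6x) + C₂sin(6x).
Try constant y_p = A; plug in: 36A = 1 ⇒ A = 1/36.
General solution: y = C₁cos(6x) + C₂sin(6x) + 1/36.


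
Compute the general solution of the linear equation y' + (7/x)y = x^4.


P(x) = 7/x ⇒ μ = x^7.
(x^7 y)' = x^7·x^4 = x^11.
Integrate: x^7 y = x^12/(12) + C.
Solve for y: y = (1/12)x^5 + C/x^7.


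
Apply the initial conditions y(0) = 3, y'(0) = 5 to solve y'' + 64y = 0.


Characteristic roots of r² + 64 = 0 are ±8i, so y = C₁cos(8x) + C₂sin(8x).
Apply y(0) = 3: C₁ = 3. Differentiate and apply y'(0) = 5: 8·C₂ = 5, so C₂ = 5/8.
Particular solution: y = 3cos(8x) + (5/8)sin(8x).


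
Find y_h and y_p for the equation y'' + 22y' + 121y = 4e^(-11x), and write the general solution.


Characteristic polynomial (r + 11)² = 0; repeated root r = -11.
y_h = (C₁ + C₂x)e^(-11x). Forcing matches the repeated root (resonance), so try y_p = Ax² e^(-11x).
Substitute and solve for A: 2A = 4, so A = 2.
General solution: y = (C₁ + C₂x + 2x²)e^(-11x).


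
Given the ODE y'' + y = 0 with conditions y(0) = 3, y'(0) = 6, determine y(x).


Characteristic roots of r² + 1 = 0 are ±1i, so y = C₁cos(x) + C₂sin(x).
Apply y(0) = 3: C₁ = 3. Differentiate and apply y'(0) = 6: 1·C₂ = 6, so C₂ = 6.
Particular solution: y = 3cos(x) + 6sin(x).


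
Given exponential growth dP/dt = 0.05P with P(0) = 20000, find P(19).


The ODE dP/dt = 0.05P has solution P(t) = P(0)e^(0.05t).
Substitute P(0) = 20000 and t = 19: P(19) = 20000 e^(0.95) ≈ 51714.


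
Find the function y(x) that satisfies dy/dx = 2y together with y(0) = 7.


General solution of y' = 2y is y = Ce^(2x).
Apply y(0) = 7: C = 7.
Particular solution: y = 7e^(2x).


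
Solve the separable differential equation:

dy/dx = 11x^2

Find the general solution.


Integrate both sides with respect to x: y = ∫ 11x^2 dx = (11/3)x^3 + C.


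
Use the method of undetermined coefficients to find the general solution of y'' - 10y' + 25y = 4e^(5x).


Characteristic polynomial (r - 5)² = 0; repeated root r = 5.
y_h = (C₁ + C₂x)e^(5x). Forcing matches the repeated root (resonance), so try y_p = Ax² e^(5x).
Substitute and solve for A: 2A = 4, so A = 2.
General solution: y = (C₁ + C₂x + 2x²)e^(5x).


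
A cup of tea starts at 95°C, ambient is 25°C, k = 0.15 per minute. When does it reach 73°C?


From T(t) = T_a + (T₀ - T_a)e^(-kt), set T(t) = 73:
(73 - 25) / (95 - 25) = e^(-0.15t), so t = -ln(0.686)/0.15 ≈ 2.5 minutes.


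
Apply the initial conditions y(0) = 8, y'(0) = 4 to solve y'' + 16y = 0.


Characteristic roots of r² + 16 = 0 are ±4i, so y = C₁cos(4x) + C₂sin(4x).
Apply y(0) = 8: C₁ = 8. Differentiate and apply y'(0) = 4: 4·C₂ = 4, so C₂ = 1.
Particular solution: y = 8cos(4x) + sin(4x).


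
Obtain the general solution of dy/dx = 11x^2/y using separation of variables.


Separate variables: y dy = 11x^2 dx.
Integrate both sides: y²/2 = (11/3)x^3 + C₀.
Multiply by 2: y² = (22/3)x^3 + C.


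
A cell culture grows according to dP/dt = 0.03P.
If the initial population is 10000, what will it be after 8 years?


The ODE dP/dt = 0.03P has solution P(t) = P(0)e^(0.03t).
Substitute P(0) = 10000 and t = 8: P(8) = 10000 e^(0.24) ≈ 12712.


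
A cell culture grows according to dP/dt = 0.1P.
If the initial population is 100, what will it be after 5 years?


The ODE dP/dt = 0.1P has solution P(t) = P(0)e^(0.1t).
Substitute P(0) = 100 and t = 5: P(5) = 100 e^(0.50) ≈ 165.


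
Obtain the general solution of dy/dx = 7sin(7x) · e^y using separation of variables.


Separate: e^(-y) dy = 7sin(7x) dx.
Integrate: -e^(-y) = -cos(7x) + C₀.
Rearrange: e^(-y) = cos(7x) + C.


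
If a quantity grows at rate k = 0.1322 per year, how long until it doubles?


Exponential growth: P(t) = P₀ e^(0.1322t). Set P(t)/P₀ = 2: e^(0.1322t) = 2.
Solve: t = ln(2)/0.1322 ≈ 5.24 years.


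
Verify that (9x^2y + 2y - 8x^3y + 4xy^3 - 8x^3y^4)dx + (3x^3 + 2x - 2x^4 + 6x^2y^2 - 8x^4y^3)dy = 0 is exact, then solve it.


Check exactness: ∂M/∂y = 9x^2 + 2 - 8x^3 + 12xy^2 - 32x^3y^3 and ∂N/∂x = 9x^2 + 2 - 8x^3 + 12xy^2 - 32x^3y^3; equal, so the equation is exact.
Integrate M with respect to x (treating y as constant): ∫M dx = 3x^3y + 2xy - 2x^4y + 2x^2y^3 - 2x^4y^4 + h(y).
Differentiate w.r.t. y and set equal to N: all terms match, so h'(y) = 0 and h is a constant absorbed into C.
General solution: 3x^3y + 2xy - 2x^4y + 2x^2y^3 - 2x^4y^4 = C.


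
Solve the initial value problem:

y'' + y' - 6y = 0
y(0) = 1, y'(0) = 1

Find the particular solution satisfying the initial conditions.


Characteristic roots of r² + r - 6 = 0 are 2, -3.
General solution y = c₁ e^(2x) + c₂ e^(-3x).
Apply y(0) = 1: c₁ + c₂ = 1. Apply y'(0) = 1: 2 c₁ - 3 c₂ = 1.
Solve: c₁ = 4/5, c₂ = 1/5.
Particular solution: y = (4/5)e^(2x) + (1/5)e^(-3x).


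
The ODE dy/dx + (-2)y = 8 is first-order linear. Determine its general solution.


P(x) = -2 ⇒ μ = e^(-2x).
(μ y)' = 8e^(-2x) ⇒ μ y = -4e^(-2x) + C.
Divide by μ: y = -4 + Ce^(2x).


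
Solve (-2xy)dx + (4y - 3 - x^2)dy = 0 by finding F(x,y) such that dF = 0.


Check exactness: ∂M/∂y = -2x and ∂N/∂x = -2x; equal, so the equation is exact.
Integrate M with respect to x (treating y as constant): ∫M dx = -x^2y + h(y).
Differentiate w.r.t. y and set equal to N: the x-dependent terms already match, leaving h'(y) = 4y - 3. Integrate: h(y) = 2y^2 - 3y.
So F(x,y) = 2y^2 - 3y - x^2y.
General solution: 2y^2 - 3y - x^2y = C.


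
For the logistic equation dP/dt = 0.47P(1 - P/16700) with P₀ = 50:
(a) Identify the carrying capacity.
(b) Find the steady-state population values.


Logistic ODE dP/dt = 0.47P(1 - P/16700) has equilibria where dP/dt = 0, i.e. P = 0 or P = 16700.
The coefficient (1 - P/K) = 0 when P = K, identifying K = 16700 as the carrying capacity.
(a) K = 16700; (b) equilibria P = 0 and P = 16700.


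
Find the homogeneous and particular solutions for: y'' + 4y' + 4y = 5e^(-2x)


Characteristic polynomial (r + 2)² = 0; repeated root r = -2.
y_h = (C₁ + C₂x)e^(-2x). Forcing matches the repeated root (resonance), so try y_p = Ax² e^(-2x).
Substitute and solve for A: 2A = 5, so A = 5/2.
General solution: y = (C₁ + C₂x + (5/2)x²)e^(-2x).


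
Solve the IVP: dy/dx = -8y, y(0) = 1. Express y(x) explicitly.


General solution of y' = -8y is y = Ce^(-8x).
Apply y(0) = 1: C = 1.
Particular solution: y = e^(-8x).


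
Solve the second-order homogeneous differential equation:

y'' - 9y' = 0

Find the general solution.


Characteristic equation: r² - 9r = 0.
Factor: (r - 0)(r - 9) = 0 ⇒ r = 0, 9 (distinct real).
General solution: y = C₁ + C₂e^(9x).


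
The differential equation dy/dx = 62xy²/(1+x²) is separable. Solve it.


Separate: dy/y² = 62x/(1+x²) dx.
Integrate LHS: ∫ dy/y² = -1/y.
Integrate RHS via u = 1+x²: 31ln(1+x²) + C.
Result: -1/y = 31ln(1+x²) + C.


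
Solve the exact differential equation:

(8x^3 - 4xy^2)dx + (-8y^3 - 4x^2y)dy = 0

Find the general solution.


Check exactness: ∂M/∂y = -8xy and ∂N/∂x = -8xy; equal, so the equation is exact.
Integrate M with respect to x (treating y as constant): ∫M dx = 2x^4 - 2x^2y^2 + h(y).
Differentiate w.r.t. y and set equal to N: the x-dependent terms already match, leaving h'(y) = -8y^3. Integrate: h(y) = -2y^4.
So F(x,y) = -2y^4 + 2x^4 - 2x^2y^2.
General solution: -2y^4 + 2x^4 - 2x^2y^2 = C.


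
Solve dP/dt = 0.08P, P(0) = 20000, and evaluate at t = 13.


The ODE dP/dt = 0.08P has solution P(t) = P(0)e^(0.08t).
Substitute P(0) = 20000 and t = 13: P(13) = 20000 e^(1.04) ≈ 56584.


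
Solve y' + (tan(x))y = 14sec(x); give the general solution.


P(x) = tan(x) ⇒ μ = e^(∫tan(x)dx) = sec(x).
(sec(x) y)' = 14sec²(x) ⇒ sec(x) y = 14tan(x) + C.
Multiply by cos(x): y = 14sin(x) + C·cos(x).


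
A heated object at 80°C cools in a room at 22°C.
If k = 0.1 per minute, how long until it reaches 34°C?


From T(t) = T_a + (T₀ - T_a)e^(-kt), set T(t) = 34:
(34 - 22) / (80 - 22) = e^(-0.1t), so t = -ln(0.207)/0.1 ≈ 15.8 minutes.


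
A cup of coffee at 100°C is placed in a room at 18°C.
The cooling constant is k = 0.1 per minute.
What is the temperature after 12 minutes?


Newton's law: dT/dt = -k(T - T_a) has solution T(t) = T_a + (T₀ - T_a)e^(-kt).
Plug in T_a = 18, T₀ = 100, k = 0.1, t = 12: T(12) = 18 + (82)e^(-1.20) ≈ 42.7°C.


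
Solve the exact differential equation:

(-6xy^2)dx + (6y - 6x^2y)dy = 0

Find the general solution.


Check exactness: ∂M/∂y = -12xy and ∂N/∂x = -12xy; equal, so the equation is exact.
Integrate M with respect to x (treating y as constant): ∫M dx = -3x^2y^2 + h(y).
Differentiate w.r.t. y and set equal to N: the x-dependent terms already match, leaving h'(y) = 6y. Integrate: h(y) = 3y^2.
So F(x,y) = 3y^2 - 3x^2y^2.
General solution: 3y^2 - 3x^2y^2 = C.


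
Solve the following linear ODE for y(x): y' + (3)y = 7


P(x) = 3, Q(x) = 7; integrating factor μ = e^(3x).
(μ y)' = 7e^(3x) ⇒ μ y = (7/3)e^(3x) + C.
Divide by μ: y = 7/3 + Ce^(-3x).


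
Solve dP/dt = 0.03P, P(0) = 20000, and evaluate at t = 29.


The ODE dP/dt = 0.03P has solution P(t) = P(0)e^(0.03t).
Substitute P(0) = 20000 and t = 29: P(29) = 20000 e^(0.87) ≈ 47738.


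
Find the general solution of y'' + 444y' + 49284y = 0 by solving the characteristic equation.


Characteristic equation: r² + 444r + 49284 = 0, i.e. (r + 222)² = 0.
Repeated root r = -222; include an x factor for the second linearly independent solution.
General solution: y = (C₁ + C₂x)e^(-222x).


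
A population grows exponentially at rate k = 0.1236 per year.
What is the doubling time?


Exponential growth: P(t) = P₀ e^(0.1236t). Set P(t)/P₀ = 2: e^(0.1236t) = 2.
Solve: t = ln(2)/0.1236 ≈ 5.61 years.


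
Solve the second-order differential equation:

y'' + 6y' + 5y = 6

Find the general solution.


Characteristic roots of r² + 6r + 5 = 0 are -5, -1.
y_h = C₁e^(-5x) + C₂e^(-x).
Constant forcing; try y_p = A. Then 5A = 6 ⇒ A = 6/5.
General solution: y = C₁e^(-5x) + C₂e^(-x) + 6/5.


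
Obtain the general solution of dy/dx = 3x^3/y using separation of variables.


Separate variables: y dy = 3x^3 dx.
Integrate both sides: y²/2 = (3/4)x^4 + C₀.
Multiply by 2: y² = (3/2)x^4 + C.


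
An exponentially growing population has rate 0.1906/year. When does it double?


Exponential growth: P(t) = P₀ e^(0.1906t). Set P(t)/P₀ = 2: e^(0.1906t) = 2.
Solve: t = ln(2)/0.1906 ≈ 3.64 years.


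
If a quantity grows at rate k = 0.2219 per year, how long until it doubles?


Exponential growth: P(t) = P₀ e^(0.2219t). Set P(t)/P₀ = 2: e^(0.2219t) = 2.
Solve: t = ln(2)/0.2219 ≈ 3.12 years.


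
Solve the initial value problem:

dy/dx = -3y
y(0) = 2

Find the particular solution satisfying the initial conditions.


General solution of y' = -3y is y = Ce^(-3x).
Apply y(0) = 2: C = 2.
Particular solution: y = 2e^(-3x).


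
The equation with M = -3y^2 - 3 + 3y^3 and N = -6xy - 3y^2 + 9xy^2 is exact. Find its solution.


Check exactness: ∂M/∂y = -6y + 9y^2 and ∂N/∂x = -6y + 9y^2; equal, so the equation is exact.
Integrate M with respect to x (treating y as constant): ∫M dx = -3xy^2 - 3x + 3xy^3 + h(y).
Differentiate w.r.t. y and set equal to N: the x-dependent terms already match, leaving h'(y) = -3y^2. Integrate: h(y) = -y^3.
So F(x,y) = -3xy^2 - 3x - y^3 + 3xy^3.
General solution: -3xy^2 - 3x - y^3 + 3xy^3 = C.


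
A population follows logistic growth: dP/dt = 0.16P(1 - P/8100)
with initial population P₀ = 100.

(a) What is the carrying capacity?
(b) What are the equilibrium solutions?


Logistic ODE dP/dt = 0.16P(1 - P/8100) has equilibria where dP/dt = 0, i.e. P = 0 or P = 8100.
The coefficient (1 - P/K) = 0 when P = K, identifying K = 8100 as the carrying capacity.
(a) K = 8100; (b) equilibria P = 0 and P = 8100.


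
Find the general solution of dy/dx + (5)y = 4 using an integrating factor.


P(x) = 5, Q(x) = 4; integrating factor μ = e^(5x).
(μ y)' = 4e^(5x) ⇒ μ y = (4/5)e^(5x) + C.
Divide by μ: y = 4/5 + Ce^(-5x).
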